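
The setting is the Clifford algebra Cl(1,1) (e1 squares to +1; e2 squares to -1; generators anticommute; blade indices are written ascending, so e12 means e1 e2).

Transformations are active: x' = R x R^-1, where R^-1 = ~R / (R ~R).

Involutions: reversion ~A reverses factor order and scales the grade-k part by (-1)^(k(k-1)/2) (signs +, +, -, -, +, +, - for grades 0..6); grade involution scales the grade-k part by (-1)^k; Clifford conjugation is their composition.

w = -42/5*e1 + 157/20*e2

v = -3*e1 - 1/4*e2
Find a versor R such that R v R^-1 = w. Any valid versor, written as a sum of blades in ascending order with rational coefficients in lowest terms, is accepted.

Here q(v) = q(w) = 143/16; the classical choice R = v + w = -57/5*e1 + 38/5*e2 then realises v -> w under the sandwich.
Answer: -57/5*e1 + 38/5*e2


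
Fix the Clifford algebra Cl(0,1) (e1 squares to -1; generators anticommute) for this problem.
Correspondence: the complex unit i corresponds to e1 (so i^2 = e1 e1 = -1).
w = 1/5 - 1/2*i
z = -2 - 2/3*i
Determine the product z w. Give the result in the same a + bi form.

In blades: z = -2 - 2/3*e1, w = 1/5 - 1/2*e1.
Distribute z over w term by term (generator squares from the signature, products reordered to ascending indices): (-2)*w = -2/5 + e1; (-2/3*e1)*w = -1/3 - 2/15*e1.
Sum: -11/15 + 13/15*e1; translating back through the correspondence:
Answer: -11/15 + 13/15*i


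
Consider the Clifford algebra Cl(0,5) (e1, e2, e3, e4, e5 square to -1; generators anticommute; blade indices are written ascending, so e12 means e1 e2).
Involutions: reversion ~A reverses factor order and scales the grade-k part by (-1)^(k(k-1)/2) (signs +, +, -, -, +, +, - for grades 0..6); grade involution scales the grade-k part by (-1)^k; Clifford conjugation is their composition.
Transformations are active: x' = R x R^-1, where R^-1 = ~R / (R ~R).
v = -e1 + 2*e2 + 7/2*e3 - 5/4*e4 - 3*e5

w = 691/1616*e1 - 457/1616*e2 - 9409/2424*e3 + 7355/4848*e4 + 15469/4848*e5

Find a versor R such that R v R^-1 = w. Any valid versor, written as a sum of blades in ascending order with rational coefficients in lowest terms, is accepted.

Since q(v) = q(w) = -445/16, the sum R = v + w = -925/1616*e1 + 2775/1616*e2 - 925/2424*e3 + 1295/4848*e4 + 925/4848*e5 does the job whenever invertible.
Answer: -925/1616*e1 + 2775/1616*e2 - 925/2424*e3 + 1295/4848*e4 + 925/4848*e5


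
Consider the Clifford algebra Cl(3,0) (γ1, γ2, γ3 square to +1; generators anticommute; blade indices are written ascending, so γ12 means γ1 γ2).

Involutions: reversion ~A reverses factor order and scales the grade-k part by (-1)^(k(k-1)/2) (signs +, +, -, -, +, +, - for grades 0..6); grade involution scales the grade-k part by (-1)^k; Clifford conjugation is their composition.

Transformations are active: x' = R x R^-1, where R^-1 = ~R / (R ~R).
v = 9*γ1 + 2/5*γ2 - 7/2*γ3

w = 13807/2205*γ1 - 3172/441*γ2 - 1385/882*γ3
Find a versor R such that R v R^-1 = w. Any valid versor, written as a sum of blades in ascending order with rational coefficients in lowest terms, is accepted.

Here q(v) = q(w) = 9341/100; the classical choice R = v + w = 33652/2205*γ1 - 14978/2205*γ2 - 2236/441*γ3 then realises v -> w under the sandwich.
Answer: 33652/2205*γ1 - 14978/2205*γ2 - 2236/441*γ3


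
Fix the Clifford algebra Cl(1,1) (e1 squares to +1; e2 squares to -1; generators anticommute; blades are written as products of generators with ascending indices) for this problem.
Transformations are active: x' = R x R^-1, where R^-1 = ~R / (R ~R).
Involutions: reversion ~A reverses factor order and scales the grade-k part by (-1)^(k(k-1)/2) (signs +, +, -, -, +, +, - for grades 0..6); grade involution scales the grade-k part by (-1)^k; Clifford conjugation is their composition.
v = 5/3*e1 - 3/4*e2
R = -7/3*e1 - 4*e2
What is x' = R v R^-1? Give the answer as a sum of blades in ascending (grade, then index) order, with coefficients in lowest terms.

~R = -7/3*e1 - 4*e2, and R ~R = -95/9, so R^-1 = ~R / (-95/9).
R v = -62/9 + 101/12*e1 e2
Answer: -1343/285*e1 - 1699/380*e2


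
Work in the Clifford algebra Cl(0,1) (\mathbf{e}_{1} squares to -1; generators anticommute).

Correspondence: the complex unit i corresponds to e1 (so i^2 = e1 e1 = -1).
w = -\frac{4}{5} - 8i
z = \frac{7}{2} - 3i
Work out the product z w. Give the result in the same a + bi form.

In blades: z = \frac{7}{2} - 3 e_{1}, w = -\frac{4}{5} - 8 e_{1}.
Distribute z over w term by term (generator squares from the signature, products reordered to ascending indices): (\frac{7}{2})*w = -\frac{14}{5} - 28 e_{1}; (-3 e_{1})*w = -24 + \frac{12}{5} e_{1}.
Sum: -\frac{134}{5} - \frac{128}{5} e_{1}; translating back through the correspondence:
Answer: -\frac{134}{5} - \frac{128}{5}i


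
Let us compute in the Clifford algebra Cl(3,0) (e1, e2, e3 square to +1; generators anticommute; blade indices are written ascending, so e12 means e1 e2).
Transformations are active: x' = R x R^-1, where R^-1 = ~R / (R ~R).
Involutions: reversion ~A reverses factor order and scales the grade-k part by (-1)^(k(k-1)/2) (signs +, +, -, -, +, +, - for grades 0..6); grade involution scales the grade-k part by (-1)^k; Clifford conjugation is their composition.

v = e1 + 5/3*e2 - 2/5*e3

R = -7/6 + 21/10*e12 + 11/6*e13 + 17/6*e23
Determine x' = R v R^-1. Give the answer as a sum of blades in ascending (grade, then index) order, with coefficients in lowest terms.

~R = -7/6 - 21/10*e12 - 11/6*e13 - 17/6*e23, and R ~R = 429/25, so R^-1 = ~R / (429/25).
R v = 8/5*e1 - 233/45*e2 - 274/45*e3 - 239/225*e123
Answer: -18166/11583*e1 - 8521/11583*e2 + 56059/57915*e3


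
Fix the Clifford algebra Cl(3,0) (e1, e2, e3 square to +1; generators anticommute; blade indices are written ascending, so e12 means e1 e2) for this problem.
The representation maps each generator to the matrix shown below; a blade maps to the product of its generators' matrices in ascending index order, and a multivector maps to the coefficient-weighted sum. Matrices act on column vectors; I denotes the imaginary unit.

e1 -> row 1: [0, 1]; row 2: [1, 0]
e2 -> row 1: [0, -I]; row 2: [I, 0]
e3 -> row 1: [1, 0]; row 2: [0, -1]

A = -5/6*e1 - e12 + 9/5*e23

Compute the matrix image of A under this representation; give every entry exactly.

Bivector images (products of the table entries): rho(e12) = rho(e1)rho(e2) = row 1: [I, 0]; row 2: [0, -I]; rho(e23) = rho(e2)rho(e3) = row 1: [0, I]; row 2: [I, 0].
M = (-5/6)*rho(e1) + (-1)*rho(e12) + (9/5)*rho(e23), summed entrywise:
Answer: row 1: [-I, -5/6 + 9*I/5]; row 2: [-5/6 + 9*I/5, I]


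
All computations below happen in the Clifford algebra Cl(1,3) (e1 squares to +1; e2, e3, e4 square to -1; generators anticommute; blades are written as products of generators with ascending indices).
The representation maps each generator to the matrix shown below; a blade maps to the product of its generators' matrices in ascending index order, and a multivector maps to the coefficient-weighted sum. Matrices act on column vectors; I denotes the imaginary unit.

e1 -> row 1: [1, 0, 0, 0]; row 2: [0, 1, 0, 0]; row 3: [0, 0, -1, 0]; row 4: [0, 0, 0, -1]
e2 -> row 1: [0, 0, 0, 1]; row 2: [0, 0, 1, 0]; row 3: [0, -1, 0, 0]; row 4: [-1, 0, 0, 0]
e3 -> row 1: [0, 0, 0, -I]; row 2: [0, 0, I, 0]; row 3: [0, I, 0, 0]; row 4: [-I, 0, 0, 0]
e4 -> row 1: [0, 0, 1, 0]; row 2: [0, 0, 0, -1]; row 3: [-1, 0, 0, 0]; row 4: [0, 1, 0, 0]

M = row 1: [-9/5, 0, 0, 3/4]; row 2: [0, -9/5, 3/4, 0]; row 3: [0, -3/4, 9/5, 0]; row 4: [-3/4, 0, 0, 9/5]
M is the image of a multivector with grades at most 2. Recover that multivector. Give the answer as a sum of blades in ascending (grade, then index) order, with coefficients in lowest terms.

Method: the blade images are trace-orthogonal — tr(rho(e_A) rho(e_B)^-1) = 4 if A = B and 0 otherwise — and rho(e_A)^-1 = (e_A)^2 * rho(e_A) with (e_A)^2 = +1 or -1, so the coefficient of e_A in the preimage is (e_A)^2 * tr(M rho(e_A))/4.
Nonzero projections over blades of grade <= 2: e1: (e1)^2 = +1, tr(M rho(e1)) = -36/5, coefficient -9/5; e2: (e2)^2 = -1, tr(M rho(e2)) = -3, coefficient 3/4. Every other blade of grade <= 2 projects to 0.
Answer: -9/5*e1 + 3/4*e2


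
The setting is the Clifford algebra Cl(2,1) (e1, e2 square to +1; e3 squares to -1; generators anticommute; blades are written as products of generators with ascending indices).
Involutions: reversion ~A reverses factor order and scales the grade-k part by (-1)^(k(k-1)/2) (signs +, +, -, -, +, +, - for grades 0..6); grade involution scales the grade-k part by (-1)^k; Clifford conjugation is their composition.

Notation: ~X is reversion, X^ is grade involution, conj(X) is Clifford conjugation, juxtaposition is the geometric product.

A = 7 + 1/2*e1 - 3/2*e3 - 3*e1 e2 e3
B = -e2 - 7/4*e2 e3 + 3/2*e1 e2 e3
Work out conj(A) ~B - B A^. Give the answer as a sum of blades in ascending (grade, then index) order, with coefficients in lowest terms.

first term: 9/2 - 21/4*e1 - 35/8*e2 + 11/4*e1 e2 - 3*e1 e3 + 29/2*e2 e3 - 91/8*e1 e2 e3
second term: 9/2 - 21/4*e1 - 35/8*e2 - 11/4*e1 e2 + 3*e1 e3 - 29/2*e2 e3 + 91/8*e1 e2 e3
Answer: 11/2*e1 e2 - 6*e1 e3 + 29*e2 e3 - 91/4*e1 e2 e3


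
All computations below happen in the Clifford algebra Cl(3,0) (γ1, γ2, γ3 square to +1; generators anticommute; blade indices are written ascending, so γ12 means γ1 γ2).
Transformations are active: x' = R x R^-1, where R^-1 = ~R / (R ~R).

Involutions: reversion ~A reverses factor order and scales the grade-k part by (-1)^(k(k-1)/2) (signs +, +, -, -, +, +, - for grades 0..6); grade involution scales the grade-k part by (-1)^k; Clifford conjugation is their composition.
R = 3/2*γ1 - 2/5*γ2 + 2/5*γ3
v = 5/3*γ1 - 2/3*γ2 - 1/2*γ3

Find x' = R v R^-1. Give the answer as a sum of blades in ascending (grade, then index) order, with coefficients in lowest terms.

~R = 3/2*γ1 - 2/5*γ2 + 2/5*γ3, and R ~R = 257/100, so R^-1 = ~R / (257/100).
R v = 77/30 - 1/3*γ12 - 17/12*γ13 + 7/15*γ23
Answer: 1025/771*γ1 - 34/257*γ2 + 2003/1542*γ3


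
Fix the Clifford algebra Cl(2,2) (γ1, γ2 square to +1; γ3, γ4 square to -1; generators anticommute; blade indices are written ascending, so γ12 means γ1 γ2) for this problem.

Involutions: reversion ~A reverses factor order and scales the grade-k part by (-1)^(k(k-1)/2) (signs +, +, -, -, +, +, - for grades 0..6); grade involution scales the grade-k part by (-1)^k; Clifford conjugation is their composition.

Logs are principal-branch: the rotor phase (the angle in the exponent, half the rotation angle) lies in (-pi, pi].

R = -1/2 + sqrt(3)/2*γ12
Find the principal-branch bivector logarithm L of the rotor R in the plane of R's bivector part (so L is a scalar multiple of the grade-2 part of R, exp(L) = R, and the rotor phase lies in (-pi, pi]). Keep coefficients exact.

The scalar part of R is -1/2, so the principal-branch rotor phase is pinned; divide the bivector part by its sine to get the unit plane — L is the phase times that plane.
Concretely: cos(phase) = -1/2 gives phase = ±2*pi/3, and since phase/sin(phase) is even the sign is immaterial: L = (phase/sin(phase)) * <R>_2 = (4*sqrt(3)*pi/9) * <R>_2.
Answer: 2*pi/3*γ12


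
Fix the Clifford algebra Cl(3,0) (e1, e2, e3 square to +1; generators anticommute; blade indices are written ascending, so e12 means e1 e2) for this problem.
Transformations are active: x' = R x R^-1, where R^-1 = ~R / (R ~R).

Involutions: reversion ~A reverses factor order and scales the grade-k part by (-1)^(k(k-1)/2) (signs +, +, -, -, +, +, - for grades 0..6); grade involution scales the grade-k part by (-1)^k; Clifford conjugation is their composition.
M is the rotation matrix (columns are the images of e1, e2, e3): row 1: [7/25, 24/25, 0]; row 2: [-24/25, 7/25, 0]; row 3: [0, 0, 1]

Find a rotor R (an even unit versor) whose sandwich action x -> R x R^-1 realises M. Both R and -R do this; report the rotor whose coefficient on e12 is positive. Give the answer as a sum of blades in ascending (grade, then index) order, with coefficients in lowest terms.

Method: write R = a + b12*e12 + b13*e13 + b23*e23 with a^2 + b12^2 + b13^2 + b23^2 = 1 (so R^-1 = ~R). Expanding the columns R e_j ~R gives tr M = 4a^2 - 1 and, from the antisymmetric part, M21 - M12 = -4a*b12, M13 - M31 = 4a*b13, M32 - M23 = -4a*b23.
Here tr M = 39/25, so a^2 = (1 + tr M)/4 = 16/25 and a = ±4/5. Taking a = 4/5: M21 - M12 = -48/25, M13 - M31 = 0, M32 - M23 = 0, giving b12 = 3/5, b13 = 0, b23 = 0, i.e. R = 4/5 + 3/5*e12.
Its e12 coefficient is already positive.
Answer: 4/5 + 3/5*e12. Key observation: the double cover Spin(3) -> SO(3) sends R and -R to the same matrix (trace 39/25 here), so the stated sign of the e12 coefficient is what selects one sheet.


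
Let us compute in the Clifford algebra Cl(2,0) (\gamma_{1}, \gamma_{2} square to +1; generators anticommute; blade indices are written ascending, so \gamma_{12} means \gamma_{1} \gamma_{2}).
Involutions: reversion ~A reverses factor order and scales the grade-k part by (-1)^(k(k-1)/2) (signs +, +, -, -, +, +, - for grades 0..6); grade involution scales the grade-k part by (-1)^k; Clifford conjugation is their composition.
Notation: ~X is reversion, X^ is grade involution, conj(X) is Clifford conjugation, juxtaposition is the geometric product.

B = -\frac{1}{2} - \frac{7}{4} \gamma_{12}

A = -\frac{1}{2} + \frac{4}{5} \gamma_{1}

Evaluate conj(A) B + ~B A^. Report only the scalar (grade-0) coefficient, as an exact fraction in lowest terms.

first term: \frac{1}{4} + \frac{2}{5} \gamma_{1} + \frac{7}{5} \gamma_{2} + \frac{7}{8} \gamma_{12}
second term: \frac{1}{4} + \frac{2}{5} \gamma_{1} + \frac{7}{5} \gamma_{2} - \frac{7}{8} \gamma_{12}
Answer: \frac{1}{2}


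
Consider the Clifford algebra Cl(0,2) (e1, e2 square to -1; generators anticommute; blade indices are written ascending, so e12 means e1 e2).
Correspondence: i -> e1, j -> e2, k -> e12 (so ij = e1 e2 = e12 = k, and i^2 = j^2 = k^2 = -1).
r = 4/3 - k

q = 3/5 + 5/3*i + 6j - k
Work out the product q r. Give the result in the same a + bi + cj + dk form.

In blades: q = 3/5 + 5/3*e1 + 6*e2 - e12, r = 4/3 - e12.
Distribute q over r term by term (generator squares from the signature, products reordered to ascending indices): (3/5)*r = 4/5 - 3/5*e12; (5/3*e1)*r = 20/9*e1 + 5/3*e2; (6*e2)*r = -6*e1 + 8*e2; (-e12)*r = -1 - 4/3*e12.
Sum: -1/5 - 34/9*e1 + 29/3*e2 - 29/15*e12; translating back through the correspondence:
Answer: -1/5 - 34/9*i + 29/3*j - 29/15*k


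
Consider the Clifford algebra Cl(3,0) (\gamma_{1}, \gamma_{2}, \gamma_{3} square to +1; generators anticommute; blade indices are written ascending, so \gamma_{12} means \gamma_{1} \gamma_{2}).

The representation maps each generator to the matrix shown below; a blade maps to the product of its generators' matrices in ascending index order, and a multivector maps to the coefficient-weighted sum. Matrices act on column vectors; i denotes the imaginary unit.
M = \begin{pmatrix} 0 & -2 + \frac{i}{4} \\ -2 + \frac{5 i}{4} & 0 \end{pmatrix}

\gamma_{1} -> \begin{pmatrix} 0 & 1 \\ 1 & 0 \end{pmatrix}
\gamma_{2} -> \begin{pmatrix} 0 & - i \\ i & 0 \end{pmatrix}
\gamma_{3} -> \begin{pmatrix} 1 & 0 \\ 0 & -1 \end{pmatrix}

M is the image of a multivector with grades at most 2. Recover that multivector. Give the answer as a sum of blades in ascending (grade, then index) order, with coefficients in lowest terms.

Method: 1, rho(\gamma_{1}), rho(\gamma_{2}), rho(\gamma_{3}) form a trace-orthogonal basis of the 2x2 complex matrices (tr(X Y) = 2 if X = Y, else 0), so M = m0*1 + m1*rho(\gamma_{1}) + m2*rho(\gamma_{2}) + m3*rho(\gamma_{3}) with m0 = tr(M)/2 = 0, m1 = tr(M rho(\gamma_{1}))/2 = -2 + \frac{3 i}{4}, m2 = tr(M rho(\gamma_{2}))/2 = \frac{1}{2}, m3 = tr(M rho(\gamma_{3}))/2 = 0.
Multiplying table entries, the bivector images are rho(\gamma_{12}) = i*rho(\gamma_{3}), rho(\gamma_{13}) = -i*rho(\gamma_{2}), rho(\gamma_{23}) = i*rho(\gamma_{1}); with real blade coefficients the real parts of m0..m3 are the coefficients of 1, \gamma_{1}, \gamma_{2}, \gamma_{3} and the imaginary parts give the bivectors (\gamma_{23}: Im m1, \gamma_{13}: -Im m2, \gamma_{12}: Im m3).
Answer: -2 \gamma_{1} + \frac{1}{2} \gamma_{2} + \frac{3}{4} \gamma_{23}


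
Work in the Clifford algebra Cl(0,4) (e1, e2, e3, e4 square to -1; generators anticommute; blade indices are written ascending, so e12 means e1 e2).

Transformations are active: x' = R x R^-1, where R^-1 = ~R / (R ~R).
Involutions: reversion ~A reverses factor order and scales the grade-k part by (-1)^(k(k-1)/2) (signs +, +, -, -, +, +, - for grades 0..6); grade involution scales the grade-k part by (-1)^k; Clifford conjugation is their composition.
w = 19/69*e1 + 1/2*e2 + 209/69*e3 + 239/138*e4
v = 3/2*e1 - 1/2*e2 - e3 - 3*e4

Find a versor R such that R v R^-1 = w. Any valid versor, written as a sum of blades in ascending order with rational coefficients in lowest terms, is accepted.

A norm check does it: q(v) = q(w) = -25/2, hence R = v + w = 245/138*e1 + 140/69*e3 - 175/138*e4 realises the map — parallel part kept, (v - w)/2 negated, v carried to w.
Answer: 245/138*e1 + 140/69*e3 - 175/138*e4


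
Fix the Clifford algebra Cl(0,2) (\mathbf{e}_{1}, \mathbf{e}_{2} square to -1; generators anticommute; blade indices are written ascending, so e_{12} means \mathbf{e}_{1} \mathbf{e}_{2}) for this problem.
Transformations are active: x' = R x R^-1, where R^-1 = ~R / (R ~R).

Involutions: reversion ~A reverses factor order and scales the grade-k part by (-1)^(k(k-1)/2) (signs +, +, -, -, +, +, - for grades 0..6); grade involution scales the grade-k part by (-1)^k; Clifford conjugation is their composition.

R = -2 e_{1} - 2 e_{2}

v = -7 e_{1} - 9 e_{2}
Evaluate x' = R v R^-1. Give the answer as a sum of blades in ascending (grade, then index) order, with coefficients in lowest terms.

~R = -2 e_{1} - 2 e_{2}, and R ~R = -8, so R^-1 = ~R / (-8).
R v = -32 + 4 e_{12}
Answer: -9 e_{1} - 7 e_{2}


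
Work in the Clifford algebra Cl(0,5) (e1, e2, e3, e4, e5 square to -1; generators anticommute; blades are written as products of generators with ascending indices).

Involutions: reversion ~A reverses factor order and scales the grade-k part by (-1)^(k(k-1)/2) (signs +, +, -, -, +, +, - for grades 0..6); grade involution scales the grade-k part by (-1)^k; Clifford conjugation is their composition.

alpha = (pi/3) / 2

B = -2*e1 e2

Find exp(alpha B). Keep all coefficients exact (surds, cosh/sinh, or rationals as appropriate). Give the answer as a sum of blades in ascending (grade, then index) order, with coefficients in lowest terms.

B^2 = (-2)^2*(e1 e2)^2 = 4*(-1) = -4 (a basis 2-blade squares to minus the product of its generators' squares).
B^2 = -4 — B^2 < 0, so the exponential closes trigonometrically: l = 2, alpha*l = pi/3, so exp(alpha B) = cos(pi/3) + (sin(pi/3)/2)*B = 1/2 + (sqrt(3)/4)*B.
Answer: 1/2 - sqrt(3)/2*e1 e2


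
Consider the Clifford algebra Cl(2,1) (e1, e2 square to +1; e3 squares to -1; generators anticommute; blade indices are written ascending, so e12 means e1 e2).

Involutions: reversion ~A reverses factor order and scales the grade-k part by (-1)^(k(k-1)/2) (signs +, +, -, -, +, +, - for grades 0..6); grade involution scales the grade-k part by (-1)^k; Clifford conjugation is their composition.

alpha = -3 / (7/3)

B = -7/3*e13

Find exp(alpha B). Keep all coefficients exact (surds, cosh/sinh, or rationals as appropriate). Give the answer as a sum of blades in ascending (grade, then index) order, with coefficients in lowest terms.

B^2 = (-7/3)^2*(e13)^2 = 49/9*(+1) = 49/9 (a basis 2-blade squares to minus the product of its generators' squares).
B^2 = 49/9 — B^2 > 0, so the exponential closes hyperbolically: l = 7/3, alpha*l = -3, so exp(alpha B) = cosh(-3) + (sinh(-3)/(7/3))*B = cosh(3) + (-3*sinh(3)/7)*B.
Answer: cosh(3) + sinh(3)*e13


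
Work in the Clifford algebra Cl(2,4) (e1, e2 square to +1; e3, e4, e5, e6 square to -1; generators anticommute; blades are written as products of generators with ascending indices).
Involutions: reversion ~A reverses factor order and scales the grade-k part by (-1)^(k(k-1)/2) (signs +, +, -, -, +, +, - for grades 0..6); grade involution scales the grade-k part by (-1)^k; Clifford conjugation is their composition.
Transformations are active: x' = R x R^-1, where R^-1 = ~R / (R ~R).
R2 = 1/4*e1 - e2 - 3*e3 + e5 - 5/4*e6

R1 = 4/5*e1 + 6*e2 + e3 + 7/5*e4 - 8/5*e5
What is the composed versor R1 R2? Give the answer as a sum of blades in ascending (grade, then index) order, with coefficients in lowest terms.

Distribute over the terms of R1 (each basis-blade product reordered to ascending indices, repeated generators contracted through their squares):
(4/5*e1) R2 = 1/5 - 4/5*e1 e2 - 12/5*e1 e3 + 4/5*e1 e5 - e1 e6
(6*e2) R2 = -6 - 3/2*e1 e2 - 18*e2 e3 + 6*e2 e5 - 15/2*e2 e6
(e3) R2 = 3 - 1/4*e1 e3 + e2 e3 + e3 e5 - 5/4*e3 e6
(7/5*e4) R2 = -7/20*e1 e4 + 7/5*e2 e4 + 21/5*e3 e4 + 7/5*e4 e5 - 7/4*e4 e6
(-8/5*e5) R2 = 8/5 + 2/5*e1 e5 - 8/5*e2 e5 - 24/5*e3 e5 + 2*e5 e6
Summing the partial products and collecting blades:
Answer: -6/5 - 23/10*e1 e2 - 53/20*e1 e3 - 7/20*e1 e4 + 6/5*e1 e5 - e1 e6 - 17*e2 e3 + 7/5*e2 e4 + 22/5*e2 e5 - 15/2*e2 e6 + 21/5*e3 e4 - 19/5*e3 e5 - 5/4*e3 e6 + 7/5*e4 e5 - 7/4*e4 e6 + 2*e5 e6


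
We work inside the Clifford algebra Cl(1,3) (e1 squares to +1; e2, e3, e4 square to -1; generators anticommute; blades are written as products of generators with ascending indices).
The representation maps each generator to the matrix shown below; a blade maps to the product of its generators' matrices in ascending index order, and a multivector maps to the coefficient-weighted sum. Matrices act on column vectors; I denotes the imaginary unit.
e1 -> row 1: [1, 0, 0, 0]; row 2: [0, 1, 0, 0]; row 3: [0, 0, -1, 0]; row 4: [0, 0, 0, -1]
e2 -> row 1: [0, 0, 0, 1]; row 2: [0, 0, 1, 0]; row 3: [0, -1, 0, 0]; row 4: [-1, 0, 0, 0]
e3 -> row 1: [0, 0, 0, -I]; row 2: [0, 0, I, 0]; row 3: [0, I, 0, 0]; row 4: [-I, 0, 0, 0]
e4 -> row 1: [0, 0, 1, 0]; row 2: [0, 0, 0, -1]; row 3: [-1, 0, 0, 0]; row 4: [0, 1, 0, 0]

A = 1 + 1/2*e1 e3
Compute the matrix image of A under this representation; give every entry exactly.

Bivector images (products of the table entries): rho(e1 e3) = rho(e1)rho(e3) = row 1: [0, 0, 0, -I]; row 2: [0, 0, I, 0]; row 3: [0, -I, 0, 0]; row 4: [I, 0, 0, 0].
M = (1)*1 + (1/2)*rho(e1 e3), summed entrywise (1 is the identity matrix):
Answer: row 1: [1, 0, 0, -I/2]; row 2: [0, 1, I/2, 0]; row 3: [0, -I/2, 1, 0]; row 4: [I/2, 0, 0, 1]


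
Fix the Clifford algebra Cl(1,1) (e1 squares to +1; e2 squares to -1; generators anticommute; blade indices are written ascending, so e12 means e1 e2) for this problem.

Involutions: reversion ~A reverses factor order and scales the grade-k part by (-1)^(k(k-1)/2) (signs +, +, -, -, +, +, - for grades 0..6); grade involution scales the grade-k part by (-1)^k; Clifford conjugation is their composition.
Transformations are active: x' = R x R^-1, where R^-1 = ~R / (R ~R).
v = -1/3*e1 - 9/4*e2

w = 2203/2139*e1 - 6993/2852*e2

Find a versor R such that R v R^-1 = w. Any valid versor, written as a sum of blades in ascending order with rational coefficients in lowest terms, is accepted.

Construction: equal norms (both -713/144) license R = v + w = 1490/2139*e1 - 6705/1426*e2 — nothing changes along that direction, while (v - w)/2 changes sign, so v maps onto w.
Answer: 1490/2139*e1 - 6705/1426*e2


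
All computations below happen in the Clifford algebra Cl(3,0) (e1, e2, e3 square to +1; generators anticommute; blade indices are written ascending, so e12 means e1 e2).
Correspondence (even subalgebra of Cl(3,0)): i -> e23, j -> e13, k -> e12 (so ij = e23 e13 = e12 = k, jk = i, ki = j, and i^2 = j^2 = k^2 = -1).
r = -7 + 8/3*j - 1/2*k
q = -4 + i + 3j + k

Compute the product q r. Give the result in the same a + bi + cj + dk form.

In blades: q = -4 + e12 + 3*e13 + e23, r = -7 - 1/2*e12 + 8/3*e13.
Distribute q over r term by term (generator squares from the signature, products reordered to ascending indices): (-4)*r = 28 + 2*e12 - 32/3*e13; (e12)*r = 1/2 - 7*e12 - 8/3*e23; (3*e13)*r = -8 - 21*e13 - 3/2*e23; (e23)*r = 8/3*e12 + 1/2*e13 - 7*e23.
Sum: 41/2 - 7/3*e12 - 187/6*e13 - 67/6*e23; translating back through the correspondence:
Answer: 41/2 - 67/6*i - 187/6*j - 7/3*k


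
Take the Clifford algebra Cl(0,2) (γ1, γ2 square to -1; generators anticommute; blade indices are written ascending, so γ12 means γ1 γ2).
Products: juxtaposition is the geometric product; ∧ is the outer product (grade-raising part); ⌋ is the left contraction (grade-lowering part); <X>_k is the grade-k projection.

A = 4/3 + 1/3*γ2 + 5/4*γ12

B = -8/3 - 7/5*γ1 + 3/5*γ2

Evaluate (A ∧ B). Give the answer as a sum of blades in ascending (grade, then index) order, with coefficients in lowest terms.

step 1: -32/9 - 28/15*γ1 - 4/45*γ2 - 43/15*γ12
Answer: -32/9 - 28/15*γ1 - 4/45*γ2 - 43/15*γ12


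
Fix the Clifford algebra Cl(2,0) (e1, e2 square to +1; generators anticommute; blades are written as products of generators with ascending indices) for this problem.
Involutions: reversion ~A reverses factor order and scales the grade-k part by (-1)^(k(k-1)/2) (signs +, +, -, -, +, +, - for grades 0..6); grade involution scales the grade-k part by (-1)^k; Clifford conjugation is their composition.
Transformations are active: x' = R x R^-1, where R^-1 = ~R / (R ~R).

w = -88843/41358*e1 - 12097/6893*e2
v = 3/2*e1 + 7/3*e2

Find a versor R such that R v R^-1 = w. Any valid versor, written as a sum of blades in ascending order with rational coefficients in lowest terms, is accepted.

Construction: equal norms (both 277/36) license R = v + w = -13403/20679*e1 + 11960/20679*e2 — nothing changes along that direction, while (v - w)/2 changes sign, so v maps onto w.
Answer: -13403/20679*e1 + 11960/20679*e2


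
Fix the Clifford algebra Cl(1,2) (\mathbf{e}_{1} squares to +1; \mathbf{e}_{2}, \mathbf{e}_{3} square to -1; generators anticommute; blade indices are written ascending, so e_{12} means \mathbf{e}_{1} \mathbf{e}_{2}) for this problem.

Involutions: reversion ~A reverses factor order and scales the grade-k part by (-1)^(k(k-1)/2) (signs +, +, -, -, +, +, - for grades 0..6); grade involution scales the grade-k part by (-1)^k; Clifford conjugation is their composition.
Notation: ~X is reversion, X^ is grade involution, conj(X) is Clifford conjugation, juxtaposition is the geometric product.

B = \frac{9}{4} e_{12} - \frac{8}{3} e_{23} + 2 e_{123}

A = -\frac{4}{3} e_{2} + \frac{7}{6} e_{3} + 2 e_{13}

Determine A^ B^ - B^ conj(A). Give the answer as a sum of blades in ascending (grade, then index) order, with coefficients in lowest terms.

first term: 3 e_{1} + \frac{64}{9} e_{2} + \frac{32}{9} e_{3} - \frac{23}{3} e_{12} - \frac{8}{3} e_{13} + \frac{9}{2} e_{23} - \frac{21}{8} e_{123}
second term: -3 e_{1} - \frac{64}{9} e_{2} - \frac{32}{9} e_{3} - \frac{23}{3} e_{12} - \frac{8}{3} e_{13} + \frac{9}{2} e_{23} - \frac{21}{8} e_{123}
Answer: 6 e_{1} + \frac{128}{9} e_{2} + \frac{64}{9} e_{3}


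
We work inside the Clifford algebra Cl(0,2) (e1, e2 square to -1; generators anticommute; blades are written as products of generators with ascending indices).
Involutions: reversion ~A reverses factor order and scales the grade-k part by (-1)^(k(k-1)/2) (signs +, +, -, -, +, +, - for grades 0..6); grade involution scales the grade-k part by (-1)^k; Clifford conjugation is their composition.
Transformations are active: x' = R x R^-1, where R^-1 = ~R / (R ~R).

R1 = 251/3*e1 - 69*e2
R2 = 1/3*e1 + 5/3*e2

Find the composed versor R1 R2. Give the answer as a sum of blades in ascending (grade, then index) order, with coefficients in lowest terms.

Distribute over the terms of R1 (each basis-blade product reordered to ascending indices, repeated generators contracted through their squares):
(251/3*e1) R2 = -251/9 + 1255/9*e1 e2
(-69*e2) R2 = 115 + 23*e1 e2
Summing the partial products and collecting blades:
Answer: 784/9 + 1462/9*e1 e2


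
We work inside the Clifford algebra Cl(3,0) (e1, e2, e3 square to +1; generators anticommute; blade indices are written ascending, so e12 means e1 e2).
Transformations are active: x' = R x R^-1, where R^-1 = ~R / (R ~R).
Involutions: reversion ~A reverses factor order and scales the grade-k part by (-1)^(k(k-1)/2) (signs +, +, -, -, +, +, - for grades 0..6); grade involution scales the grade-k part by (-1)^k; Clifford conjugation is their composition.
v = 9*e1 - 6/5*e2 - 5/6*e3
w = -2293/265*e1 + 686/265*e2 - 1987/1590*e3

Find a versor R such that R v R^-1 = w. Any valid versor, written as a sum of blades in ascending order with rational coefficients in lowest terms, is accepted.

The midline construction: v and w both square to 74821/900, so reflecting in their sum 92/265*e1 + 368/265*e2 - 552/265*e3 exchanges them.
Answer: 92/265*e1 + 368/265*e2 - 552/265*e3


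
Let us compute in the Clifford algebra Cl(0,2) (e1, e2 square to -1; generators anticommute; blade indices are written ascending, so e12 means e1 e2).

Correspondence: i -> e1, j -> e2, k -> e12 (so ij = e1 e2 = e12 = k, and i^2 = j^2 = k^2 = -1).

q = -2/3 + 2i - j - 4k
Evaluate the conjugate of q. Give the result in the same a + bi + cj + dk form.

In blades: q = -2/3 + 2*e1 - e2 - 4*e12.
Conjugation here is Clifford conjugation: the scalar is fixed and the grade-1 and grade-2 blades all flip sign, giving -2/3 - 2*e1 + e2 + 4*e12; translating back:
Answer: -2/3 - 2i + j + 4k


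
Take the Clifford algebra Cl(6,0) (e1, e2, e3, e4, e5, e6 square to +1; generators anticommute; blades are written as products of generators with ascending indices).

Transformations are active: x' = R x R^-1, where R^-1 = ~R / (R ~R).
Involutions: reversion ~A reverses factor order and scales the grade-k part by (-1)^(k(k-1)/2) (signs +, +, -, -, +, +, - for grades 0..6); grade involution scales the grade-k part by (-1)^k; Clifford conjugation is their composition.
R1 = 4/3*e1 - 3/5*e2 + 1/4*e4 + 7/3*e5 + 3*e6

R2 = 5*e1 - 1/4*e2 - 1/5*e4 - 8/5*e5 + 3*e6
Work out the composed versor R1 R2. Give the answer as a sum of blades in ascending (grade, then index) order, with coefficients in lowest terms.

Distribute over the terms of R1 (each basis-blade product reordered to ascending indices, repeated generators contracted through their squares):
(4/3*e1) R2 = 20/3 - 1/3*e1 e2 - 4/15*e1 e4 - 32/15*e1 e5 + 4*e1 e6
(-3/5*e2) R2 = 3/20 + 3*e1 e2 + 3/25*e2 e4 + 24/25*e2 e5 - 9/5*e2 e6
(1/4*e4) R2 = -1/20 - 5/4*e1 e4 + 1/16*e2 e4 - 2/5*e4 e5 + 3/4*e4 e6
(7/3*e5) R2 = -56/15 - 35/3*e1 e5 + 7/12*e2 e5 + 7/15*e4 e5 + 7*e5 e6
(3*e6) R2 = 9 - 15*e1 e6 + 3/4*e2 e6 + 3/5*e4 e6 + 24/5*e5 e6
Summing the partial products and collecting blades:
Answer: 361/30 + 8/3*e1 e2 - 91/60*e1 e4 - 69/5*e1 e5 - 11*e1 e6 + 73/400*e2 e4 + 463/300*e2 e5 - 21/20*e2 e6 + 1/15*e4 e5 + 27/20*e4 e6 + 59/5*e5 e6


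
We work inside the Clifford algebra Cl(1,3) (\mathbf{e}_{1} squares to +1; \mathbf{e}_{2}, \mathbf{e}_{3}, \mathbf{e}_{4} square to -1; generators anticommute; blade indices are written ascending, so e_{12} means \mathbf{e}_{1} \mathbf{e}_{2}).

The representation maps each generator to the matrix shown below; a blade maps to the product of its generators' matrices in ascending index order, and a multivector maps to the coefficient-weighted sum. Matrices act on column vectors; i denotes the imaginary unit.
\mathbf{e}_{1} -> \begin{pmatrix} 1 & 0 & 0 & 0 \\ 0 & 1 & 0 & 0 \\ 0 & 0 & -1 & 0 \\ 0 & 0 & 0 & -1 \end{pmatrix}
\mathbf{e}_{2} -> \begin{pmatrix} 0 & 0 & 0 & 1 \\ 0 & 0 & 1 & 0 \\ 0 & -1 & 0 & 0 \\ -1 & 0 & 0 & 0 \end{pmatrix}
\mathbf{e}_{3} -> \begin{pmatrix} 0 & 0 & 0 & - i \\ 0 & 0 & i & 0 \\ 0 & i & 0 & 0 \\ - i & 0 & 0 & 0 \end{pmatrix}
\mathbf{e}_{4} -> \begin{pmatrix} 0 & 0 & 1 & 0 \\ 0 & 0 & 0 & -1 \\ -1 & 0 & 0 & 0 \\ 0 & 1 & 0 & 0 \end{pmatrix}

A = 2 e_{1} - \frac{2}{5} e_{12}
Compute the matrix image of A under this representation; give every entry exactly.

Bivector images (products of the table entries): rho(e_{12}) = rho(\mathbf{e}_{1})rho(\mathbf{e}_{2}) = \begin{pmatrix} 0 & 0 & 0 & 1 \\ 0 & 0 & 1 & 0 \\ 0 & 1 & 0 & 0 \\ 1 & 0 & 0 & 0 \end{pmatrix}.
M = (2)*rho(e_{1}) + (-\frac{2}{5})*rho(e_{12}), summed entrywise:
Answer: \begin{pmatrix} 2 & 0 & 0 & - \frac{2}{5} \\ 0 & 2 & - \frac{2}{5} & 0 \\ 0 & - \frac{2}{5} & -2 & 0 \\ - \frac{2}{5} & 0 & 0 & -2 \end{pmatrix}


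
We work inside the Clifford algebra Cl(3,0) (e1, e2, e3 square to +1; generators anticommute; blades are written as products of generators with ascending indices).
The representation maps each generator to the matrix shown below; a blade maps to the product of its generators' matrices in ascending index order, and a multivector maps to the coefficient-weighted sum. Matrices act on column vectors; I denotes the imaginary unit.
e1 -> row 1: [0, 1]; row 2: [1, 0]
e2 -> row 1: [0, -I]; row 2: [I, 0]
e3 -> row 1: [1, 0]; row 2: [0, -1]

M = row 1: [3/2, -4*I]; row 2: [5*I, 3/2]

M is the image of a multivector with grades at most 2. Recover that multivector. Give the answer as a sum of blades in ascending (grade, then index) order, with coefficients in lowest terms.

Method: 1, rho(e1), rho(e2), rho(e3) form a trace-orthogonal basis of the 2x2 complex matrices (tr(X Y) = 2 if X = Y, else 0), so M = m0*1 + m1*rho(e1) + m2*rho(e2) + m3*rho(e3) with m0 = tr(M)/2 = 3/2, m1 = tr(M rho(e1))/2 = I/2, m2 = tr(M rho(e2))/2 = 9/2, m3 = tr(M rho(e3))/2 = 0.
Multiplying table entries, the bivector images are rho(e1 e2) = I*rho(e3), rho(e1 e3) = -I*rho(e2), rho(e2 e3) = I*rho(e1); with real blade coefficients the real parts of m0..m3 are the coefficients of 1, e1, e2, e3 and the imaginary parts give the bivectors (e2 e3: Im m1, e1 e3: -Im m2, e1 e2: Im m3).
Answer: 3/2 + 9/2*e2 + 1/2*e2 e3


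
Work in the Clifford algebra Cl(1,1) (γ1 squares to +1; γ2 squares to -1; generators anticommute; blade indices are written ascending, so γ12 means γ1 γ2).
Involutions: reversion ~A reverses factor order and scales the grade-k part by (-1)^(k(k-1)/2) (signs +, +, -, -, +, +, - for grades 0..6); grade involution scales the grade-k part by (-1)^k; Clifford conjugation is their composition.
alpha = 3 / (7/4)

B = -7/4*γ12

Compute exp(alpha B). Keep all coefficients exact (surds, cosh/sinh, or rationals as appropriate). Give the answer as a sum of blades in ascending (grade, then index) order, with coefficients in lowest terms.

B^2 = (-7/4)^2*(γ12)^2 = 49/16*(+1) = 49/16 (a basis 2-blade squares to minus the product of its generators' squares).
B^2 = 49/16 — since the square is positive, the closed form is hyperbolic: l = 7/4, alpha*l = 3, so exp(alpha B) = cosh(3) + (sinh(3)/(7/4))*B = cosh(3) + (4*sinh(3)/7)*B.
Answer: cosh(3) - sinh(3)*γ12


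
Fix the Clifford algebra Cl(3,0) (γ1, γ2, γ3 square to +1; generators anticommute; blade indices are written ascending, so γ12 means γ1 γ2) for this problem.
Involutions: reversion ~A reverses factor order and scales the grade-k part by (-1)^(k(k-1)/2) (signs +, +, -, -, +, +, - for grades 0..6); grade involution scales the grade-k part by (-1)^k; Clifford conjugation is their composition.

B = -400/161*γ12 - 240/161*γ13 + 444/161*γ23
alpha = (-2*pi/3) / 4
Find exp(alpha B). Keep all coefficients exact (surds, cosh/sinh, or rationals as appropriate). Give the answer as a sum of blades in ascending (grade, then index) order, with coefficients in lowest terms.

B^2 term by term: the squares give (-400/161)^2*(γ12)^2 + (-240/161)^2*(γ13)^2 + (444/161)^2*(γ23)^2 = 160000/25921*(-1) + 57600/25921*(-1) + 197136/25921*(-1) = -16 (each basis 2-blade squares to minus the product of its generators' squares); cross terms between blades sharing an index anticommute and cancel. So B^2 = -16.
B^2 = -16 — B^2 < 0, so the exponential closes trigonometrically: l = 4, alpha*l = -2*pi/3, so exp(alpha B) = cos(-2*pi/3) + (sin(-2*pi/3)/4)*B = -1/2 + (-sqrt(3)/8)*B.
Answer: -1/2 + 50*sqrt(3)/161*γ12 + 30*sqrt(3)/161*γ13 - 111*sqrt(3)/322*γ23


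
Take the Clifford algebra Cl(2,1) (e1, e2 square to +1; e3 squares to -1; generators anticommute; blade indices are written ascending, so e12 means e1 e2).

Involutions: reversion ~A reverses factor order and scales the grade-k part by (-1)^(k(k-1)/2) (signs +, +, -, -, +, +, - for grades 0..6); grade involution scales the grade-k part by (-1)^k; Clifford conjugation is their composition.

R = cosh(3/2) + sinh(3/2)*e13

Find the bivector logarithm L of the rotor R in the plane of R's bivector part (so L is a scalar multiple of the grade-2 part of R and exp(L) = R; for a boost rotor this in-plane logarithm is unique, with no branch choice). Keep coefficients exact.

The scalar part of R is cosh(3/2), so cosh pins the rapidity up to sign — the sign comes from the bivector part; dividing that part by sinh of the rapidity yields the plane, and the in-plane L = rapidity * plane is unique because the two sign choices cancel.
Concretely: cosh(rapidity) = cosh(3/2) gives rapidity = ±3/2, and since rapidity/sinh(rapidity) is even the sign is immaterial: L = (rapidity/sinh(rapidity)) * <R>_2 = (3/(2*sinh(3/2))) * <R>_2.
Answer: 3/2*e13


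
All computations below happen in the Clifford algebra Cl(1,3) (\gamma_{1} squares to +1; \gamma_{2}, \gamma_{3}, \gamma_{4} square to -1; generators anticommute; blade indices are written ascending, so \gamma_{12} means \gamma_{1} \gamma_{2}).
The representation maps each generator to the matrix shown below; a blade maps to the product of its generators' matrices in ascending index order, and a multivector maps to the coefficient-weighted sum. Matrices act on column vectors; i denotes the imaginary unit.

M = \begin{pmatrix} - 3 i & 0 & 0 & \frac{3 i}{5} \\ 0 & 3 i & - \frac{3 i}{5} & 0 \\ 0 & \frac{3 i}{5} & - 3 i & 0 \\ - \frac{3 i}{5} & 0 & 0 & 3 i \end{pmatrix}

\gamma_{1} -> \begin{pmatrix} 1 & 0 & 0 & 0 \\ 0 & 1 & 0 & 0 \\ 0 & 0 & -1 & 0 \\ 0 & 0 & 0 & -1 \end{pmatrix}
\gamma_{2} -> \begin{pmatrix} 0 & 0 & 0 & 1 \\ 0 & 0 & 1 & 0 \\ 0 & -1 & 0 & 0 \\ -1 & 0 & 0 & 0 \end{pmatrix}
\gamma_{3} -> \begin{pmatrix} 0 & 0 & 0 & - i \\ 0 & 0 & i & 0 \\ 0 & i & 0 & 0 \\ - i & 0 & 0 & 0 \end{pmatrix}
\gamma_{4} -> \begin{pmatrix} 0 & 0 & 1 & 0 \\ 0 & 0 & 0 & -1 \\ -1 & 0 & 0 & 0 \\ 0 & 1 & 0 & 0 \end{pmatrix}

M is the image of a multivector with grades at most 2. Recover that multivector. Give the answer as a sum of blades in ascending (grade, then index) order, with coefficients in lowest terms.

Method: the blade images are trace-orthogonal — tr(rho(e_A) rho(e_B)^-1) = 4 if A = B and 0 otherwise — and rho(e_A)^-1 = (e_A)^2 * rho(e_A) with (e_A)^2 = +1 or -1, so the coefficient of e_A in the preimage is (e_A)^2 * tr(M rho(e_A))/4.
Nonzero projections over blades of grade <= 2: \gamma_{13}: (\gamma_{13})^2 = +1, tr(M rho(\gamma_{13})) = - \frac{12}{5}, coefficient -\frac{3}{5}; \gamma_{23}: (\gamma_{23})^2 = -1, tr(M rho(\gamma_{23})) = -12, coefficient 3. Every other blade of grade <= 2 projects to 0.
Answer: -\frac{3}{5} \gamma_{13} + 3 \gamma_{23}


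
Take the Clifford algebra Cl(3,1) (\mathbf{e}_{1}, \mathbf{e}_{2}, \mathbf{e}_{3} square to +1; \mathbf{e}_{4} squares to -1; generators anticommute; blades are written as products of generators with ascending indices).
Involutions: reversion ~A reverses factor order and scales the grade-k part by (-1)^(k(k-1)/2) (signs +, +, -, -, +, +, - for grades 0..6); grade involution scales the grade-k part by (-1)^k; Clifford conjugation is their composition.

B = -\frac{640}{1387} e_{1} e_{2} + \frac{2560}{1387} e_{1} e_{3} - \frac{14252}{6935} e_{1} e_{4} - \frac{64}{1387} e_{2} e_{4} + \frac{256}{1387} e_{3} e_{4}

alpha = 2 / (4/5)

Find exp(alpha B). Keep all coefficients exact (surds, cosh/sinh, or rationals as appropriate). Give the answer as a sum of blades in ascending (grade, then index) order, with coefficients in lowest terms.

B^2 term by term: the squares give (-\frac{640}{1387})^2*(e_{1} e_{2})^2 + (\frac{2560}{1387})^2*(e_{1} e_{3})^2 + (-\frac{14252}{6935})^2*(e_{1} e_{4})^2 + (-\frac{64}{1387})^2*(e_{2} e_{4})^2 + (\frac{256}{1387})^2*(e_{3} e_{4})^2 = \frac{409600}{1923769}*(-1) + \frac{6553600}{1923769}*(-1) + \frac{203119504}{48094225}*(+1) + \frac{4096}{1923769}*(+1) + \frac{65536}{1923769}*(+1) = \frac{16}{25} (each basis 2-blade squares to minus the product of its generators' squares); cross terms between blades sharing an index anticommute and cancel; the commuting (index-disjoint) pairs give grade-4 terms 2*c*c'*(blade product), which cancel blade by blade — e_{1} e_{2} e_{3} e_{4}: -\frac{327680}{1923769} + \frac{327680}{1923769} = 0 — confirming B is simple. So B^2 = \frac{16}{25}.
B^2 = \frac{16}{25} — hyperbolic case — the even/odd split gives cosh and sinh: l = \frac{4}{5}, alpha*l = 2, so exp(alpha B) = cosh(2) + (sinh(2)/(\frac{4}{5}))*B = \cosh{\left(2 \right)} + (\frac{5 \sinh{\left(2 \right)}}{4})*B.
Answer: \cosh{\left(2 \right)} - \frac{800 \sinh{\left(2 \right)}}{1387} e_{1} e_{2} + \frac{3200 \sinh{\left(2 \right)}}{1387} e_{1} e_{3} - \frac{3563 \sinh{\left(2 \right)}}{1387} e_{1} e_{4} - \frac{80 \sinh{\left(2 \right)}}{1387} e_{2} e_{4} + \frac{320 \sinh{\left(2 \right)}}{1387} e_{3} e_{4}
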